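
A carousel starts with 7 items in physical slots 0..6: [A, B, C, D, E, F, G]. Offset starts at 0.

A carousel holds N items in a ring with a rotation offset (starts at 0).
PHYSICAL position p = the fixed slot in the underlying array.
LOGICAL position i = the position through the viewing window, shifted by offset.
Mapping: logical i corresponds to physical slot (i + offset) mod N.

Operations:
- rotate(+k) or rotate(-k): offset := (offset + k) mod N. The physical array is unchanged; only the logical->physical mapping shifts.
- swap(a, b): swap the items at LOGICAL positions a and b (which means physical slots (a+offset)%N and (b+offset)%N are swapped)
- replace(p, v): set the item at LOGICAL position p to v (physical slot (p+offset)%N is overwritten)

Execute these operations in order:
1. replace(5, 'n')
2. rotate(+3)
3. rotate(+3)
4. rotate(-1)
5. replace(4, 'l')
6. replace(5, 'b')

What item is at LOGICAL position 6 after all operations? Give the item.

After op 1 (replace(5, 'n')): offset=0, physical=[A,B,C,D,E,n,G], logical=[A,B,C,D,E,n,G]
After op 2 (rotate(+3)): offset=3, physical=[A,B,C,D,E,n,G], logical=[D,E,n,G,A,B,C]
After op 3 (rotate(+3)): offset=6, physical=[A,B,C,D,E,n,G], logical=[G,A,B,C,D,E,n]
After op 4 (rotate(-1)): offset=5, physical=[A,B,C,D,E,n,G], logical=[n,G,A,B,C,D,E]
After op 5 (replace(4, 'l')): offset=5, physical=[A,B,l,D,E,n,G], logical=[n,G,A,B,l,D,E]
After op 6 (replace(5, 'b')): offset=5, physical=[A,B,l,b,E,n,G], logical=[n,G,A,B,l,b,E]

Answer: E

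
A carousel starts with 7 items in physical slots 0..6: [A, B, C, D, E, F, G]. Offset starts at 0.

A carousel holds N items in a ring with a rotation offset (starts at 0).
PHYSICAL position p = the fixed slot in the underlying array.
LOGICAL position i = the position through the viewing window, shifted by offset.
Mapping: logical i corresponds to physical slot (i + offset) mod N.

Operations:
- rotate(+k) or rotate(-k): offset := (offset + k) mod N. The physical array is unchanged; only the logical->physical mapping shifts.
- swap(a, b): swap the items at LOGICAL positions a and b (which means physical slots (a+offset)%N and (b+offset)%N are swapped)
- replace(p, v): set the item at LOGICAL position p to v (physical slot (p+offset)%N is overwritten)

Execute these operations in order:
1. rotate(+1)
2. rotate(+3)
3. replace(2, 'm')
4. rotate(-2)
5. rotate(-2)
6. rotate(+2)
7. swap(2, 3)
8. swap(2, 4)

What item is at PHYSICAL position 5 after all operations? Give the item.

Answer: E

Derivation:
After op 1 (rotate(+1)): offset=1, physical=[A,B,C,D,E,F,G], logical=[B,C,D,E,F,G,A]
After op 2 (rotate(+3)): offset=4, physical=[A,B,C,D,E,F,G], logical=[E,F,G,A,B,C,D]
After op 3 (replace(2, 'm')): offset=4, physical=[A,B,C,D,E,F,m], logical=[E,F,m,A,B,C,D]
After op 4 (rotate(-2)): offset=2, physical=[A,B,C,D,E,F,m], logical=[C,D,E,F,m,A,B]
After op 5 (rotate(-2)): offset=0, physical=[A,B,C,D,E,F,m], logical=[A,B,C,D,E,F,m]
After op 6 (rotate(+2)): offset=2, physical=[A,B,C,D,E,F,m], logical=[C,D,E,F,m,A,B]
After op 7 (swap(2, 3)): offset=2, physical=[A,B,C,D,F,E,m], logical=[C,D,F,E,m,A,B]
After op 8 (swap(2, 4)): offset=2, physical=[A,B,C,D,m,E,F], logical=[C,D,m,E,F,A,B]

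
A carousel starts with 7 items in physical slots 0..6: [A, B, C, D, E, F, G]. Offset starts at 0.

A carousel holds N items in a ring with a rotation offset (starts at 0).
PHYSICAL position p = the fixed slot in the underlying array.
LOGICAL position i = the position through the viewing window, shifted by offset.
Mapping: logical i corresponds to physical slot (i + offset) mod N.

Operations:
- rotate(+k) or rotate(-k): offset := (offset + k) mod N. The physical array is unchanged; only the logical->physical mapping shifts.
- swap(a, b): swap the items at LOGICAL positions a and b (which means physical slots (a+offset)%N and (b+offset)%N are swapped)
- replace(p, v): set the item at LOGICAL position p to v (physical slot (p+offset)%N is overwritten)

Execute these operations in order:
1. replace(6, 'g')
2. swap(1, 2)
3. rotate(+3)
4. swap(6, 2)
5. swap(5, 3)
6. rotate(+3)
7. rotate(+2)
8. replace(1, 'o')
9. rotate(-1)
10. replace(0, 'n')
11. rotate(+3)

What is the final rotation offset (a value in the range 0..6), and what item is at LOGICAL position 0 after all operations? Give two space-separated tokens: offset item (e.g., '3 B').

Answer: 3 D

Derivation:
After op 1 (replace(6, 'g')): offset=0, physical=[A,B,C,D,E,F,g], logical=[A,B,C,D,E,F,g]
After op 2 (swap(1, 2)): offset=0, physical=[A,C,B,D,E,F,g], logical=[A,C,B,D,E,F,g]
After op 3 (rotate(+3)): offset=3, physical=[A,C,B,D,E,F,g], logical=[D,E,F,g,A,C,B]
After op 4 (swap(6, 2)): offset=3, physical=[A,C,F,D,E,B,g], logical=[D,E,B,g,A,C,F]
After op 5 (swap(5, 3)): offset=3, physical=[A,g,F,D,E,B,C], logical=[D,E,B,C,A,g,F]
After op 6 (rotate(+3)): offset=6, physical=[A,g,F,D,E,B,C], logical=[C,A,g,F,D,E,B]
After op 7 (rotate(+2)): offset=1, physical=[A,g,F,D,E,B,C], logical=[g,F,D,E,B,C,A]
After op 8 (replace(1, 'o')): offset=1, physical=[A,g,o,D,E,B,C], logical=[g,o,D,E,B,C,A]
After op 9 (rotate(-1)): offset=0, physical=[A,g,o,D,E,B,C], logical=[A,g,o,D,E,B,C]
After op 10 (replace(0, 'n')): offset=0, physical=[n,g,o,D,E,B,C], logical=[n,g,o,D,E,B,C]
After op 11 (rotate(+3)): offset=3, physical=[n,g,o,D,E,B,C], logical=[D,E,B,C,n,g,o]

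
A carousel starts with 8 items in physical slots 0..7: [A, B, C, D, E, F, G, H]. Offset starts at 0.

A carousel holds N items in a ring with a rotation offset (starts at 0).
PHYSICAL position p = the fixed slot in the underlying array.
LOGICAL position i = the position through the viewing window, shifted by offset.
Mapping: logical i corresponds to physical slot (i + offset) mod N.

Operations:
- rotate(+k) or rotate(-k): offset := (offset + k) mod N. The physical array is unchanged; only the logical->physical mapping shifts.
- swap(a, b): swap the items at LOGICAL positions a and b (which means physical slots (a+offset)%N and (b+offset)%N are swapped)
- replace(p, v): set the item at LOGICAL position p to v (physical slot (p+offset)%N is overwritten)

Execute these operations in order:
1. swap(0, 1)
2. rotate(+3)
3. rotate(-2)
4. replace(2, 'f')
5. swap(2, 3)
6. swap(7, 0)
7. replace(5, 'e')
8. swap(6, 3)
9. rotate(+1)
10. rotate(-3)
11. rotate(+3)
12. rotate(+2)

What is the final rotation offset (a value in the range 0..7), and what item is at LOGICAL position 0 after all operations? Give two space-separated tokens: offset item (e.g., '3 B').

Answer: 4 H

Derivation:
After op 1 (swap(0, 1)): offset=0, physical=[B,A,C,D,E,F,G,H], logical=[B,A,C,D,E,F,G,H]
After op 2 (rotate(+3)): offset=3, physical=[B,A,C,D,E,F,G,H], logical=[D,E,F,G,H,B,A,C]
After op 3 (rotate(-2)): offset=1, physical=[B,A,C,D,E,F,G,H], logical=[A,C,D,E,F,G,H,B]
After op 4 (replace(2, 'f')): offset=1, physical=[B,A,C,f,E,F,G,H], logical=[A,C,f,E,F,G,H,B]
After op 5 (swap(2, 3)): offset=1, physical=[B,A,C,E,f,F,G,H], logical=[A,C,E,f,F,G,H,B]
After op 6 (swap(7, 0)): offset=1, physical=[A,B,C,E,f,F,G,H], logical=[B,C,E,f,F,G,H,A]
After op 7 (replace(5, 'e')): offset=1, physical=[A,B,C,E,f,F,e,H], logical=[B,C,E,f,F,e,H,A]
After op 8 (swap(6, 3)): offset=1, physical=[A,B,C,E,H,F,e,f], logical=[B,C,E,H,F,e,f,A]
After op 9 (rotate(+1)): offset=2, physical=[A,B,C,E,H,F,e,f], logical=[C,E,H,F,e,f,A,B]
After op 10 (rotate(-3)): offset=7, physical=[A,B,C,E,H,F,e,f], logical=[f,A,B,C,E,H,F,e]
After op 11 (rotate(+3)): offset=2, physical=[A,B,C,E,H,F,e,f], logical=[C,E,H,F,e,f,A,B]
After op 12 (rotate(+2)): offset=4, physical=[A,B,C,E,H,F,e,f], logical=[H,F,e,f,A,B,C,E]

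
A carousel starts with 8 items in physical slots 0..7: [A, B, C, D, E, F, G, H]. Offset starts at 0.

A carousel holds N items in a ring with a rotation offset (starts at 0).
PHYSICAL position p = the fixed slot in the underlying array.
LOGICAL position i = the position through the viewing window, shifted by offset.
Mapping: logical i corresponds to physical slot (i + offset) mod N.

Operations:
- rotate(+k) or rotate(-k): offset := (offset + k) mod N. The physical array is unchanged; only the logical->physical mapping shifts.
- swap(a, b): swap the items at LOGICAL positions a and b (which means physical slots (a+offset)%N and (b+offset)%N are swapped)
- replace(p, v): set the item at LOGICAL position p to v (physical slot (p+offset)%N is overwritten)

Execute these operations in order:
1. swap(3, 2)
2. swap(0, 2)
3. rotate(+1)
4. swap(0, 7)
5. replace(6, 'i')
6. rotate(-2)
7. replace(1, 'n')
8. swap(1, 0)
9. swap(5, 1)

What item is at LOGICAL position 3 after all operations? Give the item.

After op 1 (swap(3, 2)): offset=0, physical=[A,B,D,C,E,F,G,H], logical=[A,B,D,C,E,F,G,H]
After op 2 (swap(0, 2)): offset=0, physical=[D,B,A,C,E,F,G,H], logical=[D,B,A,C,E,F,G,H]
After op 3 (rotate(+1)): offset=1, physical=[D,B,A,C,E,F,G,H], logical=[B,A,C,E,F,G,H,D]
After op 4 (swap(0, 7)): offset=1, physical=[B,D,A,C,E,F,G,H], logical=[D,A,C,E,F,G,H,B]
After op 5 (replace(6, 'i')): offset=1, physical=[B,D,A,C,E,F,G,i], logical=[D,A,C,E,F,G,i,B]
After op 6 (rotate(-2)): offset=7, physical=[B,D,A,C,E,F,G,i], logical=[i,B,D,A,C,E,F,G]
After op 7 (replace(1, 'n')): offset=7, physical=[n,D,A,C,E,F,G,i], logical=[i,n,D,A,C,E,F,G]
After op 8 (swap(1, 0)): offset=7, physical=[i,D,A,C,E,F,G,n], logical=[n,i,D,A,C,E,F,G]
After op 9 (swap(5, 1)): offset=7, physical=[E,D,A,C,i,F,G,n], logical=[n,E,D,A,C,i,F,G]

Answer: A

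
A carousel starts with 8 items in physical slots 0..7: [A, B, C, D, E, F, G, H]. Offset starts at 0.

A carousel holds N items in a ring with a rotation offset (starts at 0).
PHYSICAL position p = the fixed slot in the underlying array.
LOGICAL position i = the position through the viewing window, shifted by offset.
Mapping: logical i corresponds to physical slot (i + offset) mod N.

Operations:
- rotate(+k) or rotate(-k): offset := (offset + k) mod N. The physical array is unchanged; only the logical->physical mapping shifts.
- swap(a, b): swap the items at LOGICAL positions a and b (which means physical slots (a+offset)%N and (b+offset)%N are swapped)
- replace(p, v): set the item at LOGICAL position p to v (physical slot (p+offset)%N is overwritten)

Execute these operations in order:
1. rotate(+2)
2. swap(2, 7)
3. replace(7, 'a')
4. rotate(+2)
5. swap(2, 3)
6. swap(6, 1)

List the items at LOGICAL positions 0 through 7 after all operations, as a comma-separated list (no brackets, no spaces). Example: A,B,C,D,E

Answer: B,C,H,G,A,a,F,D

Derivation:
After op 1 (rotate(+2)): offset=2, physical=[A,B,C,D,E,F,G,H], logical=[C,D,E,F,G,H,A,B]
After op 2 (swap(2, 7)): offset=2, physical=[A,E,C,D,B,F,G,H], logical=[C,D,B,F,G,H,A,E]
After op 3 (replace(7, 'a')): offset=2, physical=[A,a,C,D,B,F,G,H], logical=[C,D,B,F,G,H,A,a]
After op 4 (rotate(+2)): offset=4, physical=[A,a,C,D,B,F,G,H], logical=[B,F,G,H,A,a,C,D]
After op 5 (swap(2, 3)): offset=4, physical=[A,a,C,D,B,F,H,G], logical=[B,F,H,G,A,a,C,D]
After op 6 (swap(6, 1)): offset=4, physical=[A,a,F,D,B,C,H,G], logical=[B,C,H,G,A,a,F,D]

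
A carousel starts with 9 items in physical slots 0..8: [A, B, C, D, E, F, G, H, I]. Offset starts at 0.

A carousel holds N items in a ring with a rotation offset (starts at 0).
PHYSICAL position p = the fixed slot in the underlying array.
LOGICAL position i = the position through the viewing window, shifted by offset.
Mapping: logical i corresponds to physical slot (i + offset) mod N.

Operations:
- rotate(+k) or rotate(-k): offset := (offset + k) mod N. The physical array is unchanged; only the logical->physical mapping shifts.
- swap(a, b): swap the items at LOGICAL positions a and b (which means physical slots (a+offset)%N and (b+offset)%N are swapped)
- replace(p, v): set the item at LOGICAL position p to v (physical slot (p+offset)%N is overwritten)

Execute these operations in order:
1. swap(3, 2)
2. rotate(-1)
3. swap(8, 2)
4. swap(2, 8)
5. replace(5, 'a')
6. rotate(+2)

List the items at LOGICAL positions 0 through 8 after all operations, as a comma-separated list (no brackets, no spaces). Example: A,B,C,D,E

After op 1 (swap(3, 2)): offset=0, physical=[A,B,D,C,E,F,G,H,I], logical=[A,B,D,C,E,F,G,H,I]
After op 2 (rotate(-1)): offset=8, physical=[A,B,D,C,E,F,G,H,I], logical=[I,A,B,D,C,E,F,G,H]
After op 3 (swap(8, 2)): offset=8, physical=[A,H,D,C,E,F,G,B,I], logical=[I,A,H,D,C,E,F,G,B]
After op 4 (swap(2, 8)): offset=8, physical=[A,B,D,C,E,F,G,H,I], logical=[I,A,B,D,C,E,F,G,H]
After op 5 (replace(5, 'a')): offset=8, physical=[A,B,D,C,a,F,G,H,I], logical=[I,A,B,D,C,a,F,G,H]
After op 6 (rotate(+2)): offset=1, physical=[A,B,D,C,a,F,G,H,I], logical=[B,D,C,a,F,G,H,I,A]

Answer: B,D,C,a,F,G,H,I,A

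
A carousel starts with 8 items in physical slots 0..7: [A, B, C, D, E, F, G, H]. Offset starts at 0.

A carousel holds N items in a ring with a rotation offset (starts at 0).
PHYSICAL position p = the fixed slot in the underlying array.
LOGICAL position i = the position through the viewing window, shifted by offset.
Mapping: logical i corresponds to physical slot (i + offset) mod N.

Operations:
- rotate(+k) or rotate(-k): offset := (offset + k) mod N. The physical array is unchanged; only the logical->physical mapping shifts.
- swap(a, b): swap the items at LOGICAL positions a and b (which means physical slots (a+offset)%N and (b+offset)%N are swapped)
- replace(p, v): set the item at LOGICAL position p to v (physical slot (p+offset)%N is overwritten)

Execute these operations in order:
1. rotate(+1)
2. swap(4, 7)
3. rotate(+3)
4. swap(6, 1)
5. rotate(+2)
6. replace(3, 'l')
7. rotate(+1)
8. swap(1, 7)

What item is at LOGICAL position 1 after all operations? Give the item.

After op 1 (rotate(+1)): offset=1, physical=[A,B,C,D,E,F,G,H], logical=[B,C,D,E,F,G,H,A]
After op 2 (swap(4, 7)): offset=1, physical=[F,B,C,D,E,A,G,H], logical=[B,C,D,E,A,G,H,F]
After op 3 (rotate(+3)): offset=4, physical=[F,B,C,D,E,A,G,H], logical=[E,A,G,H,F,B,C,D]
After op 4 (swap(6, 1)): offset=4, physical=[F,B,A,D,E,C,G,H], logical=[E,C,G,H,F,B,A,D]
After op 5 (rotate(+2)): offset=6, physical=[F,B,A,D,E,C,G,H], logical=[G,H,F,B,A,D,E,C]
After op 6 (replace(3, 'l')): offset=6, physical=[F,l,A,D,E,C,G,H], logical=[G,H,F,l,A,D,E,C]
After op 7 (rotate(+1)): offset=7, physical=[F,l,A,D,E,C,G,H], logical=[H,F,l,A,D,E,C,G]
After op 8 (swap(1, 7)): offset=7, physical=[G,l,A,D,E,C,F,H], logical=[H,G,l,A,D,E,C,F]

Answer: G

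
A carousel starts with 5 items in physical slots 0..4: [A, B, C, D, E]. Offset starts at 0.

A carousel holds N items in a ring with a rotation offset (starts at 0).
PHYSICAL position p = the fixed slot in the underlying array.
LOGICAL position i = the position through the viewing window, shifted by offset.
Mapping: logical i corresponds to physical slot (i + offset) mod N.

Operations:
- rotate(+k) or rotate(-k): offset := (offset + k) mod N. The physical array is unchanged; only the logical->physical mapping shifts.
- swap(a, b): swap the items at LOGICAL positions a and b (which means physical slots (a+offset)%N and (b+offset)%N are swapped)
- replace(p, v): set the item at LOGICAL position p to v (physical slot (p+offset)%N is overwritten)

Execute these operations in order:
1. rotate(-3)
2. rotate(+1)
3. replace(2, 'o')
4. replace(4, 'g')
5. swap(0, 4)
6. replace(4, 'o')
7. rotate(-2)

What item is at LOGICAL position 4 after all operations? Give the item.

Answer: o

Derivation:
After op 1 (rotate(-3)): offset=2, physical=[A,B,C,D,E], logical=[C,D,E,A,B]
After op 2 (rotate(+1)): offset=3, physical=[A,B,C,D,E], logical=[D,E,A,B,C]
After op 3 (replace(2, 'o')): offset=3, physical=[o,B,C,D,E], logical=[D,E,o,B,C]
After op 4 (replace(4, 'g')): offset=3, physical=[o,B,g,D,E], logical=[D,E,o,B,g]
After op 5 (swap(0, 4)): offset=3, physical=[o,B,D,g,E], logical=[g,E,o,B,D]
After op 6 (replace(4, 'o')): offset=3, physical=[o,B,o,g,E], logical=[g,E,o,B,o]
After op 7 (rotate(-2)): offset=1, physical=[o,B,o,g,E], logical=[B,o,g,E,o]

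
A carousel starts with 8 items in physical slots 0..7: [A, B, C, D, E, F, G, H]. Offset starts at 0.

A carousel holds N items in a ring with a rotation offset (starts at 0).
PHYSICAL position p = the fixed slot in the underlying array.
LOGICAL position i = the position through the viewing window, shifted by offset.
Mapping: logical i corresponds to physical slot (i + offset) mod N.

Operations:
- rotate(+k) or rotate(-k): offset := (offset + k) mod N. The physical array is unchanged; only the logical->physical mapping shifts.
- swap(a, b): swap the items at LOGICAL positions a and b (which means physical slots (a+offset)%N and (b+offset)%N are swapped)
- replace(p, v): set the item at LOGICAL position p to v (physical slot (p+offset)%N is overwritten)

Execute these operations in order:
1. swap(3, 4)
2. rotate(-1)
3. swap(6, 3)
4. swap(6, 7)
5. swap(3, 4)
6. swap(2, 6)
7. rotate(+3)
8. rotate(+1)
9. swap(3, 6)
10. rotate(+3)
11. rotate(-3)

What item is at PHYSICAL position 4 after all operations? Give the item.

Answer: D

Derivation:
After op 1 (swap(3, 4)): offset=0, physical=[A,B,C,E,D,F,G,H], logical=[A,B,C,E,D,F,G,H]
After op 2 (rotate(-1)): offset=7, physical=[A,B,C,E,D,F,G,H], logical=[H,A,B,C,E,D,F,G]
After op 3 (swap(6, 3)): offset=7, physical=[A,B,F,E,D,C,G,H], logical=[H,A,B,F,E,D,C,G]
After op 4 (swap(6, 7)): offset=7, physical=[A,B,F,E,D,G,C,H], logical=[H,A,B,F,E,D,G,C]
After op 5 (swap(3, 4)): offset=7, physical=[A,B,E,F,D,G,C,H], logical=[H,A,B,E,F,D,G,C]
After op 6 (swap(2, 6)): offset=7, physical=[A,G,E,F,D,B,C,H], logical=[H,A,G,E,F,D,B,C]
After op 7 (rotate(+3)): offset=2, physical=[A,G,E,F,D,B,C,H], logical=[E,F,D,B,C,H,A,G]
After op 8 (rotate(+1)): offset=3, physical=[A,G,E,F,D,B,C,H], logical=[F,D,B,C,H,A,G,E]
After op 9 (swap(3, 6)): offset=3, physical=[A,C,E,F,D,B,G,H], logical=[F,D,B,G,H,A,C,E]
After op 10 (rotate(+3)): offset=6, physical=[A,C,E,F,D,B,G,H], logical=[G,H,A,C,E,F,D,B]
After op 11 (rotate(-3)): offset=3, physical=[A,C,E,F,D,B,G,H], logical=[F,D,B,G,H,A,C,E]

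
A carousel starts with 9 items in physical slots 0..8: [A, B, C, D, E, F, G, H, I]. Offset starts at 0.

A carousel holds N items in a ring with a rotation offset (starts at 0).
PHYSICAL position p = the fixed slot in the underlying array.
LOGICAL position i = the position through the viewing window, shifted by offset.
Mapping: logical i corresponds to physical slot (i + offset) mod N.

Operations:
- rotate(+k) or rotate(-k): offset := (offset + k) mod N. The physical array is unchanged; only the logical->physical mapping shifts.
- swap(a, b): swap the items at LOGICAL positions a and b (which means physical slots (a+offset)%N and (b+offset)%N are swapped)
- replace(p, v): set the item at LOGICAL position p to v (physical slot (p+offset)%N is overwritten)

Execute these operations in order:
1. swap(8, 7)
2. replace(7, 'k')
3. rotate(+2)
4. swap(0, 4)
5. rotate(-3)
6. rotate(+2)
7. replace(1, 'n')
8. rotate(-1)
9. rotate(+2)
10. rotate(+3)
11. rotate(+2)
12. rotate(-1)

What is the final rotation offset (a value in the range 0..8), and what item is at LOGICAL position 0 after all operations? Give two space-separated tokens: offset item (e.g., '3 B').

After op 1 (swap(8, 7)): offset=0, physical=[A,B,C,D,E,F,G,I,H], logical=[A,B,C,D,E,F,G,I,H]
After op 2 (replace(7, 'k')): offset=0, physical=[A,B,C,D,E,F,G,k,H], logical=[A,B,C,D,E,F,G,k,H]
After op 3 (rotate(+2)): offset=2, physical=[A,B,C,D,E,F,G,k,H], logical=[C,D,E,F,G,k,H,A,B]
After op 4 (swap(0, 4)): offset=2, physical=[A,B,G,D,E,F,C,k,H], logical=[G,D,E,F,C,k,H,A,B]
After op 5 (rotate(-3)): offset=8, physical=[A,B,G,D,E,F,C,k,H], logical=[H,A,B,G,D,E,F,C,k]
After op 6 (rotate(+2)): offset=1, physical=[A,B,G,D,E,F,C,k,H], logical=[B,G,D,E,F,C,k,H,A]
After op 7 (replace(1, 'n')): offset=1, physical=[A,B,n,D,E,F,C,k,H], logical=[B,n,D,E,F,C,k,H,A]
After op 8 (rotate(-1)): offset=0, physical=[A,B,n,D,E,F,C,k,H], logical=[A,B,n,D,E,F,C,k,H]
After op 9 (rotate(+2)): offset=2, physical=[A,B,n,D,E,F,C,k,H], logical=[n,D,E,F,C,k,H,A,B]
After op 10 (rotate(+3)): offset=5, physical=[A,B,n,D,E,F,C,k,H], logical=[F,C,k,H,A,B,n,D,E]
After op 11 (rotate(+2)): offset=7, physical=[A,B,n,D,E,F,C,k,H], logical=[k,H,A,B,n,D,E,F,C]
After op 12 (rotate(-1)): offset=6, physical=[A,B,n,D,E,F,C,k,H], logical=[C,k,H,A,B,n,D,E,F]

Answer: 6 C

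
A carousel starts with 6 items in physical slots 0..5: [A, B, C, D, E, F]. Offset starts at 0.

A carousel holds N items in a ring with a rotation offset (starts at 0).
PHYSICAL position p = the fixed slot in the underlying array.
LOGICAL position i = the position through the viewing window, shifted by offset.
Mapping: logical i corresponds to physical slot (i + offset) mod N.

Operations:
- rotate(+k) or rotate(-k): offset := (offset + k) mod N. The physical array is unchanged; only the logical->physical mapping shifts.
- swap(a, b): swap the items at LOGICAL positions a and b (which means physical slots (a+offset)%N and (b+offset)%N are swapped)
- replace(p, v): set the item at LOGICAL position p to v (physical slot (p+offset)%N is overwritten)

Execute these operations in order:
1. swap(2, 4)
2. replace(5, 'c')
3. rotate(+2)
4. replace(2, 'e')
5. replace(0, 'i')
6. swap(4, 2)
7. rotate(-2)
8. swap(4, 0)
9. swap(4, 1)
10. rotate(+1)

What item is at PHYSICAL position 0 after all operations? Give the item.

Answer: A

Derivation:
After op 1 (swap(2, 4)): offset=0, physical=[A,B,E,D,C,F], logical=[A,B,E,D,C,F]
After op 2 (replace(5, 'c')): offset=0, physical=[A,B,E,D,C,c], logical=[A,B,E,D,C,c]
After op 3 (rotate(+2)): offset=2, physical=[A,B,E,D,C,c], logical=[E,D,C,c,A,B]
After op 4 (replace(2, 'e')): offset=2, physical=[A,B,E,D,e,c], logical=[E,D,e,c,A,B]
After op 5 (replace(0, 'i')): offset=2, physical=[A,B,i,D,e,c], logical=[i,D,e,c,A,B]
After op 6 (swap(4, 2)): offset=2, physical=[e,B,i,D,A,c], logical=[i,D,A,c,e,B]
After op 7 (rotate(-2)): offset=0, physical=[e,B,i,D,A,c], logical=[e,B,i,D,A,c]
After op 8 (swap(4, 0)): offset=0, physical=[A,B,i,D,e,c], logical=[A,B,i,D,e,c]
After op 9 (swap(4, 1)): offset=0, physical=[A,e,i,D,B,c], logical=[A,e,i,D,B,c]
After op 10 (rotate(+1)): offset=1, physical=[A,e,i,D,B,c], logical=[e,i,D,B,c,A]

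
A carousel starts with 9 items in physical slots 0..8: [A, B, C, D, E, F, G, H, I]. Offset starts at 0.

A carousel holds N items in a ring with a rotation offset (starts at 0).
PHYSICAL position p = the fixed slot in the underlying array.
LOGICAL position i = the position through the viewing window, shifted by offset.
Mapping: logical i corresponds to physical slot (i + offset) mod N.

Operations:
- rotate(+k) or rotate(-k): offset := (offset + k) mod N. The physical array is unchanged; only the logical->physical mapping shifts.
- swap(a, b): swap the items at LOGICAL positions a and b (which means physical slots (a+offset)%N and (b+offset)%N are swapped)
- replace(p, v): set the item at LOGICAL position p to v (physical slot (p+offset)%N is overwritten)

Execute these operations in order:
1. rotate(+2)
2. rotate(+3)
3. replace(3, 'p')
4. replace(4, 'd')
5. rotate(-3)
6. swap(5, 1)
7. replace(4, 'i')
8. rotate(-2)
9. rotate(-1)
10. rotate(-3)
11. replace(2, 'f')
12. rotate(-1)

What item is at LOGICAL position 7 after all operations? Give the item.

Answer: C

Derivation:
After op 1 (rotate(+2)): offset=2, physical=[A,B,C,D,E,F,G,H,I], logical=[C,D,E,F,G,H,I,A,B]
After op 2 (rotate(+3)): offset=5, physical=[A,B,C,D,E,F,G,H,I], logical=[F,G,H,I,A,B,C,D,E]
After op 3 (replace(3, 'p')): offset=5, physical=[A,B,C,D,E,F,G,H,p], logical=[F,G,H,p,A,B,C,D,E]
After op 4 (replace(4, 'd')): offset=5, physical=[d,B,C,D,E,F,G,H,p], logical=[F,G,H,p,d,B,C,D,E]
After op 5 (rotate(-3)): offset=2, physical=[d,B,C,D,E,F,G,H,p], logical=[C,D,E,F,G,H,p,d,B]
After op 6 (swap(5, 1)): offset=2, physical=[d,B,C,H,E,F,G,D,p], logical=[C,H,E,F,G,D,p,d,B]
After op 7 (replace(4, 'i')): offset=2, physical=[d,B,C,H,E,F,i,D,p], logical=[C,H,E,F,i,D,p,d,B]
After op 8 (rotate(-2)): offset=0, physical=[d,B,C,H,E,F,i,D,p], logical=[d,B,C,H,E,F,i,D,p]
After op 9 (rotate(-1)): offset=8, physical=[d,B,C,H,E,F,i,D,p], logical=[p,d,B,C,H,E,F,i,D]
After op 10 (rotate(-3)): offset=5, physical=[d,B,C,H,E,F,i,D,p], logical=[F,i,D,p,d,B,C,H,E]
After op 11 (replace(2, 'f')): offset=5, physical=[d,B,C,H,E,F,i,f,p], logical=[F,i,f,p,d,B,C,H,E]
After op 12 (rotate(-1)): offset=4, physical=[d,B,C,H,E,F,i,f,p], logical=[E,F,i,f,p,d,B,C,H]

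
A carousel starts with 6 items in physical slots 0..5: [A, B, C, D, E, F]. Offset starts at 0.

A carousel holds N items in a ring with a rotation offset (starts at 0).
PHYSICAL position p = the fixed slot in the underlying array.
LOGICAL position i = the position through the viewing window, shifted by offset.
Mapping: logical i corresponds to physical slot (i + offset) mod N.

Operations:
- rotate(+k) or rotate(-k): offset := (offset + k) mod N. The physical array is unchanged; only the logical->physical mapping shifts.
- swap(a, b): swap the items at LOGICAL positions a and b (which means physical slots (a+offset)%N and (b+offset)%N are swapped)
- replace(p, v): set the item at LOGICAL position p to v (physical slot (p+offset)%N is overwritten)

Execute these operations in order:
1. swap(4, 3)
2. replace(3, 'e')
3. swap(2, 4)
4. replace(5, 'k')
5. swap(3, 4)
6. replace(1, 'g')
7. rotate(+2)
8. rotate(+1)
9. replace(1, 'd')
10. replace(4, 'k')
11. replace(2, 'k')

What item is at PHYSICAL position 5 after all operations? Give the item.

Answer: k

Derivation:
After op 1 (swap(4, 3)): offset=0, physical=[A,B,C,E,D,F], logical=[A,B,C,E,D,F]
After op 2 (replace(3, 'e')): offset=0, physical=[A,B,C,e,D,F], logical=[A,B,C,e,D,F]
After op 3 (swap(2, 4)): offset=0, physical=[A,B,D,e,C,F], logical=[A,B,D,e,C,F]
After op 4 (replace(5, 'k')): offset=0, physical=[A,B,D,e,C,k], logical=[A,B,D,e,C,k]
After op 5 (swap(3, 4)): offset=0, physical=[A,B,D,C,e,k], logical=[A,B,D,C,e,k]
After op 6 (replace(1, 'g')): offset=0, physical=[A,g,D,C,e,k], logical=[A,g,D,C,e,k]
After op 7 (rotate(+2)): offset=2, physical=[A,g,D,C,e,k], logical=[D,C,e,k,A,g]
After op 8 (rotate(+1)): offset=3, physical=[A,g,D,C,e,k], logical=[C,e,k,A,g,D]
After op 9 (replace(1, 'd')): offset=3, physical=[A,g,D,C,d,k], logical=[C,d,k,A,g,D]
After op 10 (replace(4, 'k')): offset=3, physical=[A,k,D,C,d,k], logical=[C,d,k,A,k,D]
After op 11 (replace(2, 'k')): offset=3, physical=[A,k,D,C,d,k], logical=[C,d,k,A,k,D]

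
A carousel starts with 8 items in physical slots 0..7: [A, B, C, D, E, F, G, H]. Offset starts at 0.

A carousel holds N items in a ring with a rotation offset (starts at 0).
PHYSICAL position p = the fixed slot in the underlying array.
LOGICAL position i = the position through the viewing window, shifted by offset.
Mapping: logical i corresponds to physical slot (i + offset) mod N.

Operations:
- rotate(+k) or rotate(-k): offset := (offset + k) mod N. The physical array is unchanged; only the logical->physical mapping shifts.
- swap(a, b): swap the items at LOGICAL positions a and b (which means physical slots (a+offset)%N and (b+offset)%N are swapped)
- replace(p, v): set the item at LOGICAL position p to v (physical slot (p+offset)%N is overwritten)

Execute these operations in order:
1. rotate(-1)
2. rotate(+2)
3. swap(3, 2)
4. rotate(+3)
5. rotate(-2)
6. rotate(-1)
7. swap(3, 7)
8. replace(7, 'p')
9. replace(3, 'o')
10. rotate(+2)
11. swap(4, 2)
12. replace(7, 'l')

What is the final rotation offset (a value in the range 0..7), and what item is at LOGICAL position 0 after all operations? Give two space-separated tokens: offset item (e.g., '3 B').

Answer: 3 E

Derivation:
After op 1 (rotate(-1)): offset=7, physical=[A,B,C,D,E,F,G,H], logical=[H,A,B,C,D,E,F,G]
After op 2 (rotate(+2)): offset=1, physical=[A,B,C,D,E,F,G,H], logical=[B,C,D,E,F,G,H,A]
After op 3 (swap(3, 2)): offset=1, physical=[A,B,C,E,D,F,G,H], logical=[B,C,E,D,F,G,H,A]
After op 4 (rotate(+3)): offset=4, physical=[A,B,C,E,D,F,G,H], logical=[D,F,G,H,A,B,C,E]
After op 5 (rotate(-2)): offset=2, physical=[A,B,C,E,D,F,G,H], logical=[C,E,D,F,G,H,A,B]
After op 6 (rotate(-1)): offset=1, physical=[A,B,C,E,D,F,G,H], logical=[B,C,E,D,F,G,H,A]
After op 7 (swap(3, 7)): offset=1, physical=[D,B,C,E,A,F,G,H], logical=[B,C,E,A,F,G,H,D]
After op 8 (replace(7, 'p')): offset=1, physical=[p,B,C,E,A,F,G,H], logical=[B,C,E,A,F,G,H,p]
After op 9 (replace(3, 'o')): offset=1, physical=[p,B,C,E,o,F,G,H], logical=[B,C,E,o,F,G,H,p]
After op 10 (rotate(+2)): offset=3, physical=[p,B,C,E,o,F,G,H], logical=[E,o,F,G,H,p,B,C]
After op 11 (swap(4, 2)): offset=3, physical=[p,B,C,E,o,H,G,F], logical=[E,o,H,G,F,p,B,C]
After op 12 (replace(7, 'l')): offset=3, physical=[p,B,l,E,o,H,G,F], logical=[E,o,H,G,F,p,B,l]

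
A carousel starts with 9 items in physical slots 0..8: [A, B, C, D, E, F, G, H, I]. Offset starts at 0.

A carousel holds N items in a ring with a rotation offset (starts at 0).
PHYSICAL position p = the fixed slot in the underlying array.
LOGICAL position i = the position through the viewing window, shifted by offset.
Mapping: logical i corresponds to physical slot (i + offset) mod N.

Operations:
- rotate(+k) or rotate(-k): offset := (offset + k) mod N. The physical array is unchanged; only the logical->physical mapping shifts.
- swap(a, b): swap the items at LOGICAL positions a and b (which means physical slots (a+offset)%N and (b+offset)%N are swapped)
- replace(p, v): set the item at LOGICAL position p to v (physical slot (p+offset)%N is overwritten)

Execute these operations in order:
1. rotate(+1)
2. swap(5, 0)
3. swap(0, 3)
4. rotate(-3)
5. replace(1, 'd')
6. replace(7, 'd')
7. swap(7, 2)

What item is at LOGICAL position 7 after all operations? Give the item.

Answer: A

Derivation:
After op 1 (rotate(+1)): offset=1, physical=[A,B,C,D,E,F,G,H,I], logical=[B,C,D,E,F,G,H,I,A]
After op 2 (swap(5, 0)): offset=1, physical=[A,G,C,D,E,F,B,H,I], logical=[G,C,D,E,F,B,H,I,A]
After op 3 (swap(0, 3)): offset=1, physical=[A,E,C,D,G,F,B,H,I], logical=[E,C,D,G,F,B,H,I,A]
After op 4 (rotate(-3)): offset=7, physical=[A,E,C,D,G,F,B,H,I], logical=[H,I,A,E,C,D,G,F,B]
After op 5 (replace(1, 'd')): offset=7, physical=[A,E,C,D,G,F,B,H,d], logical=[H,d,A,E,C,D,G,F,B]
After op 6 (replace(7, 'd')): offset=7, physical=[A,E,C,D,G,d,B,H,d], logical=[H,d,A,E,C,D,G,d,B]
After op 7 (swap(7, 2)): offset=7, physical=[d,E,C,D,G,A,B,H,d], logical=[H,d,d,E,C,D,G,A,B]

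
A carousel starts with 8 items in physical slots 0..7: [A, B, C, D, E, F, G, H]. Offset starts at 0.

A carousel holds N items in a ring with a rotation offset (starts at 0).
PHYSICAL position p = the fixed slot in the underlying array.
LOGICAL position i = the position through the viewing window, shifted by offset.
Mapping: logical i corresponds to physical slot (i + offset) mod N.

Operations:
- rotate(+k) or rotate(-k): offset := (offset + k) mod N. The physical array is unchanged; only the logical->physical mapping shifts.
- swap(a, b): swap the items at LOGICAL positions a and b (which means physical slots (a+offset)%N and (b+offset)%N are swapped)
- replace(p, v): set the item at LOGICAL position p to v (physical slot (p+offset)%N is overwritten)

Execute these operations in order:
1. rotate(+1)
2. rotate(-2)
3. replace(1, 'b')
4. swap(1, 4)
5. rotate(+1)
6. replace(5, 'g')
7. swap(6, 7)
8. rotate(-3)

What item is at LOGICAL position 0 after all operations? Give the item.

After op 1 (rotate(+1)): offset=1, physical=[A,B,C,D,E,F,G,H], logical=[B,C,D,E,F,G,H,A]
After op 2 (rotate(-2)): offset=7, physical=[A,B,C,D,E,F,G,H], logical=[H,A,B,C,D,E,F,G]
After op 3 (replace(1, 'b')): offset=7, physical=[b,B,C,D,E,F,G,H], logical=[H,b,B,C,D,E,F,G]
After op 4 (swap(1, 4)): offset=7, physical=[D,B,C,b,E,F,G,H], logical=[H,D,B,C,b,E,F,G]
After op 5 (rotate(+1)): offset=0, physical=[D,B,C,b,E,F,G,H], logical=[D,B,C,b,E,F,G,H]
After op 6 (replace(5, 'g')): offset=0, physical=[D,B,C,b,E,g,G,H], logical=[D,B,C,b,E,g,G,H]
After op 7 (swap(6, 7)): offset=0, physical=[D,B,C,b,E,g,H,G], logical=[D,B,C,b,E,g,H,G]
After op 8 (rotate(-3)): offset=5, physical=[D,B,C,b,E,g,H,G], logical=[g,H,G,D,B,C,b,E]

Answer: g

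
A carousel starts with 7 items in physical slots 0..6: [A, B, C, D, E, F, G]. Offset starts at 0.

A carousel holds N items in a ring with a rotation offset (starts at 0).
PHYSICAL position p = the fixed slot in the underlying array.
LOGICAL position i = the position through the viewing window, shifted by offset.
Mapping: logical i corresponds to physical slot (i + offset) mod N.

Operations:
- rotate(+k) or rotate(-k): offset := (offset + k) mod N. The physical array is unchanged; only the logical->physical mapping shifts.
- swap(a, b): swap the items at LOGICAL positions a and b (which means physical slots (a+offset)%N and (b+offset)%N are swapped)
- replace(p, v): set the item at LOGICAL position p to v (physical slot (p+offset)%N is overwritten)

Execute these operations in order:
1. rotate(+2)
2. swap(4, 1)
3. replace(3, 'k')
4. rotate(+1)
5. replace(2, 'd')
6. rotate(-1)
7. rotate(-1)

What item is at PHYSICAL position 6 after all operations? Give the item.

Answer: D

Derivation:
After op 1 (rotate(+2)): offset=2, physical=[A,B,C,D,E,F,G], logical=[C,D,E,F,G,A,B]
After op 2 (swap(4, 1)): offset=2, physical=[A,B,C,G,E,F,D], logical=[C,G,E,F,D,A,B]
After op 3 (replace(3, 'k')): offset=2, physical=[A,B,C,G,E,k,D], logical=[C,G,E,k,D,A,B]
After op 4 (rotate(+1)): offset=3, physical=[A,B,C,G,E,k,D], logical=[G,E,k,D,A,B,C]
After op 5 (replace(2, 'd')): offset=3, physical=[A,B,C,G,E,d,D], logical=[G,E,d,D,A,B,C]
After op 6 (rotate(-1)): offset=2, physical=[A,B,C,G,E,d,D], logical=[C,G,E,d,D,A,B]
After op 7 (rotate(-1)): offset=1, physical=[A,B,C,G,E,d,D], logical=[B,C,G,E,d,D,A]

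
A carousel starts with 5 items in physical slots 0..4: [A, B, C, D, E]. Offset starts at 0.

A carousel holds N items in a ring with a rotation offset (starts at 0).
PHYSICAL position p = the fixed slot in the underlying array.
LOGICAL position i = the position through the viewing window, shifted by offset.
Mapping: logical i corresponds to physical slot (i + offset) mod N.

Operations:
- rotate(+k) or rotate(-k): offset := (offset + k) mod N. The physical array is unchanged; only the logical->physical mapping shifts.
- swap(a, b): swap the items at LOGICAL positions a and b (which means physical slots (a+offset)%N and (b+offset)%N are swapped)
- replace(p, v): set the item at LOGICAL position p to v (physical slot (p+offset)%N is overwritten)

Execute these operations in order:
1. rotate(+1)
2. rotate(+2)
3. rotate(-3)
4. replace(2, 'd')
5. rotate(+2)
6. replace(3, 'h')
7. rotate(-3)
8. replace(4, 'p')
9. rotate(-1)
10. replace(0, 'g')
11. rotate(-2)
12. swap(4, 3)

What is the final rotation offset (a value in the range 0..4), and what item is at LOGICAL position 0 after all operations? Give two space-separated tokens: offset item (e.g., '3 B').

After op 1 (rotate(+1)): offset=1, physical=[A,B,C,D,E], logical=[B,C,D,E,A]
After op 2 (rotate(+2)): offset=3, physical=[A,B,C,D,E], logical=[D,E,A,B,C]
After op 3 (rotate(-3)): offset=0, physical=[A,B,C,D,E], logical=[A,B,C,D,E]
After op 4 (replace(2, 'd')): offset=0, physical=[A,B,d,D,E], logical=[A,B,d,D,E]
After op 5 (rotate(+2)): offset=2, physical=[A,B,d,D,E], logical=[d,D,E,A,B]
After op 6 (replace(3, 'h')): offset=2, physical=[h,B,d,D,E], logical=[d,D,E,h,B]
After op 7 (rotate(-3)): offset=4, physical=[h,B,d,D,E], logical=[E,h,B,d,D]
After op 8 (replace(4, 'p')): offset=4, physical=[h,B,d,p,E], logical=[E,h,B,d,p]
After op 9 (rotate(-1)): offset=3, physical=[h,B,d,p,E], logical=[p,E,h,B,d]
After op 10 (replace(0, 'g')): offset=3, physical=[h,B,d,g,E], logical=[g,E,h,B,d]
After op 11 (rotate(-2)): offset=1, physical=[h,B,d,g,E], logical=[B,d,g,E,h]
After op 12 (swap(4, 3)): offset=1, physical=[E,B,d,g,h], logical=[B,d,g,h,E]

Answer: 1 B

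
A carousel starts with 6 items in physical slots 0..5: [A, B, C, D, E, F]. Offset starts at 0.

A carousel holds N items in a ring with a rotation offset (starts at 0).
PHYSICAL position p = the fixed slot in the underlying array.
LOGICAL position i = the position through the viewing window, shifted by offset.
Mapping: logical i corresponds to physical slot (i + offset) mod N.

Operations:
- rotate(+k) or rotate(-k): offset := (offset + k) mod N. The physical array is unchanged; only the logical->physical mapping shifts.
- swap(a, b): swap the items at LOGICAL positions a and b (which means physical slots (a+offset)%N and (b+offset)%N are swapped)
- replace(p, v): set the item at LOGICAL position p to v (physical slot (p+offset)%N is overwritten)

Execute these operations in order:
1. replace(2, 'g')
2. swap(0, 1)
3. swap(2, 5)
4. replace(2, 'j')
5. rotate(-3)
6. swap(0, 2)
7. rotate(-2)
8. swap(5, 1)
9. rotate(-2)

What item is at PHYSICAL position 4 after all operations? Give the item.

Answer: E

Derivation:
After op 1 (replace(2, 'g')): offset=0, physical=[A,B,g,D,E,F], logical=[A,B,g,D,E,F]
After op 2 (swap(0, 1)): offset=0, physical=[B,A,g,D,E,F], logical=[B,A,g,D,E,F]
After op 3 (swap(2, 5)): offset=0, physical=[B,A,F,D,E,g], logical=[B,A,F,D,E,g]
After op 4 (replace(2, 'j')): offset=0, physical=[B,A,j,D,E,g], logical=[B,A,j,D,E,g]
After op 5 (rotate(-3)): offset=3, physical=[B,A,j,D,E,g], logical=[D,E,g,B,A,j]
After op 6 (swap(0, 2)): offset=3, physical=[B,A,j,g,E,D], logical=[g,E,D,B,A,j]
After op 7 (rotate(-2)): offset=1, physical=[B,A,j,g,E,D], logical=[A,j,g,E,D,B]
After op 8 (swap(5, 1)): offset=1, physical=[j,A,B,g,E,D], logical=[A,B,g,E,D,j]
After op 9 (rotate(-2)): offset=5, physical=[j,A,B,g,E,D], logical=[D,j,A,B,g,E]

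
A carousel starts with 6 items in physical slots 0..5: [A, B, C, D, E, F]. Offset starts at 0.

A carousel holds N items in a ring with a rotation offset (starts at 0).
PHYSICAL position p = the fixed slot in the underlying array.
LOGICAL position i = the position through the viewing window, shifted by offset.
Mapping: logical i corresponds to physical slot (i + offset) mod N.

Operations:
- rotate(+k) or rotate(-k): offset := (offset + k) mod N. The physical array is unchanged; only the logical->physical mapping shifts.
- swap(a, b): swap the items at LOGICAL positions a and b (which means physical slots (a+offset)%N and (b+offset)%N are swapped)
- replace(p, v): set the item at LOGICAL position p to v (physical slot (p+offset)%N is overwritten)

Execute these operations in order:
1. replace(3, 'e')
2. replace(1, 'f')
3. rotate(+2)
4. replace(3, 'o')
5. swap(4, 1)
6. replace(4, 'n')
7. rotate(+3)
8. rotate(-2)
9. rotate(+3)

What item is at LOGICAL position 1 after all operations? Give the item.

Answer: f

Derivation:
After op 1 (replace(3, 'e')): offset=0, physical=[A,B,C,e,E,F], logical=[A,B,C,e,E,F]
After op 2 (replace(1, 'f')): offset=0, physical=[A,f,C,e,E,F], logical=[A,f,C,e,E,F]
After op 3 (rotate(+2)): offset=2, physical=[A,f,C,e,E,F], logical=[C,e,E,F,A,f]
After op 4 (replace(3, 'o')): offset=2, physical=[A,f,C,e,E,o], logical=[C,e,E,o,A,f]
After op 5 (swap(4, 1)): offset=2, physical=[e,f,C,A,E,o], logical=[C,A,E,o,e,f]
After op 6 (replace(4, 'n')): offset=2, physical=[n,f,C,A,E,o], logical=[C,A,E,o,n,f]
After op 7 (rotate(+3)): offset=5, physical=[n,f,C,A,E,o], logical=[o,n,f,C,A,E]
After op 8 (rotate(-2)): offset=3, physical=[n,f,C,A,E,o], logical=[A,E,o,n,f,C]
After op 9 (rotate(+3)): offset=0, physical=[n,f,C,A,E,o], logical=[n,f,C,A,E,o]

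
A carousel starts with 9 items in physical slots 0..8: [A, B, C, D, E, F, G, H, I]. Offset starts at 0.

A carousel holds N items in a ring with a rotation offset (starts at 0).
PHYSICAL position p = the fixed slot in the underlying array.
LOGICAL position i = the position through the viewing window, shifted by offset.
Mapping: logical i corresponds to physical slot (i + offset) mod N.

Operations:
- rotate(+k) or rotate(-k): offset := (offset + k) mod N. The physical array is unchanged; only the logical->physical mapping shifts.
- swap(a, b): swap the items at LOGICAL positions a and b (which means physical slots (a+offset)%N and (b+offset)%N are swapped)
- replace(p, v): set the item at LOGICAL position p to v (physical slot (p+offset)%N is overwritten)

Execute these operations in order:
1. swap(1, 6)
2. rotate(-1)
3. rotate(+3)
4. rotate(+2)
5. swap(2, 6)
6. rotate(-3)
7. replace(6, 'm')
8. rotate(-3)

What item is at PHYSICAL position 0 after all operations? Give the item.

Answer: A

Derivation:
After op 1 (swap(1, 6)): offset=0, physical=[A,G,C,D,E,F,B,H,I], logical=[A,G,C,D,E,F,B,H,I]
After op 2 (rotate(-1)): offset=8, physical=[A,G,C,D,E,F,B,H,I], logical=[I,A,G,C,D,E,F,B,H]
After op 3 (rotate(+3)): offset=2, physical=[A,G,C,D,E,F,B,H,I], logical=[C,D,E,F,B,H,I,A,G]
After op 4 (rotate(+2)): offset=4, physical=[A,G,C,D,E,F,B,H,I], logical=[E,F,B,H,I,A,G,C,D]
After op 5 (swap(2, 6)): offset=4, physical=[A,B,C,D,E,F,G,H,I], logical=[E,F,G,H,I,A,B,C,D]
After op 6 (rotate(-3)): offset=1, physical=[A,B,C,D,E,F,G,H,I], logical=[B,C,D,E,F,G,H,I,A]
After op 7 (replace(6, 'm')): offset=1, physical=[A,B,C,D,E,F,G,m,I], logical=[B,C,D,E,F,G,m,I,A]
After op 8 (rotate(-3)): offset=7, physical=[A,B,C,D,E,F,G,m,I], logical=[m,I,A,B,C,D,E,F,G]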